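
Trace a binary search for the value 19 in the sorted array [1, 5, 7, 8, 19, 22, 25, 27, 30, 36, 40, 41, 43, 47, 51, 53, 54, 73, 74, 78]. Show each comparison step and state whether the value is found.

Binary search for 19 in [1, 5, 7, 8, 19, 22, 25, 27, 30, 36, 40, 41, 43, 47, 51, 53, 54, 73, 74, 78]:

lo=0, hi=19, mid=9, arr[mid]=36 -> 36 > 19, search left half
lo=0, hi=8, mid=4, arr[mid]=19 -> Found target at index 4!

Binary search finds 19 at index 4 after 2 comparisons. The search repeatedly halves the search space by comparing with the middle element.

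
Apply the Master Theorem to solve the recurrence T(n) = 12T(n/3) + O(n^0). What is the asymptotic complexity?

Master Theorem for T(n) = 12T(n/3) + O(n^0):

a = 12, b = 3, c = 0
log_b(a) = log_3(12) = 2.2619

Case 1: c = 0 < log_3(12) = 2.2619
T(n) = O(n^(log_3 12))

For T(n) = 12T(n/3) + O(n^0): log_3(12) = 2.2619. This is Case 1 of the Master Theorem (c < log_b(a), work dominated by leaves), giving O(n^(log_3 12)).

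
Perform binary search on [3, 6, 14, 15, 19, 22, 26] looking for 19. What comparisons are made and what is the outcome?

Binary search for 19 in [3, 6, 14, 15, 19, 22, 26]:

lo=0, hi=6, mid=3, arr[mid]=15 -> 15 < 19, search right half
lo=4, hi=6, mid=5, arr[mid]=22 -> 22 > 19, search left half
lo=4, hi=4, mid=4, arr[mid]=19 -> Found target at index 4!

Binary search finds 19 at index 4 after 3 comparisons. The search repeatedly halves the search space by comparing with the middle element.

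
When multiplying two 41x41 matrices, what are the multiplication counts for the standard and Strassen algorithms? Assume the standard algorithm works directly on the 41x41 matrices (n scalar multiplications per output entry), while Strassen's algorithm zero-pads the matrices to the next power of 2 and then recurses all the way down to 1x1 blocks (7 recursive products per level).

Matrix multiplication for 41x41 matrices:

Strassen's algorithm requires power-of-2 dimensions. Pad 41x41 to 64x64 (next power of 2).

Standard algorithm: 41^3 = 68921 multiplications
Strassen's algorithm: 7^(log2(64)) = 7^6 = 117649 multiplications
Difference: 68921 - 117649 = -48728 (Strassen uses MORE here due to padding overhead — for small or just-over-power-of-2 n, padding can outweigh the per-level savings)

Standard: 68921 multiplications (41^3). Strassen: 117649 multiplications (7^6, after padding to 64x64). Strassen reduces 8 recursive multiplications to 7 at each level.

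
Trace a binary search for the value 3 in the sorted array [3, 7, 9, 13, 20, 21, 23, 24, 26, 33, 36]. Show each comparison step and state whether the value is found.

Binary search for 3 in [3, 7, 9, 13, 20, 21, 23, 24, 26, 33, 36]:

lo=0, hi=10, mid=5, arr[mid]=21 -> 21 > 3, search left half
lo=0, hi=4, mid=2, arr[mid]=9 -> 9 > 3, search left half
lo=0, hi=1, mid=0, arr[mid]=3 -> Found target at index 0!

Binary search finds 3 at index 0 after 3 comparisons. The search repeatedly halves the search space by comparing with the middle element.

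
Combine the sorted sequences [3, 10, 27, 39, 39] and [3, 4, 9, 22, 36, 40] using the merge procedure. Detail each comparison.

Merging process:

Compare 3 vs 3: take 3 from left. Merged: [3]
Compare 10 vs 3: take 3 from right. Merged: [3, 3]
Compare 10 vs 4: take 4 from right. Merged: [3, 3, 4]
Compare 10 vs 9: take 9 from right. Merged: [3, 3, 4, 9]
Compare 10 vs 22: take 10 from left. Merged: [3, 3, 4, 9, 10]
Compare 27 vs 22: take 22 from right. Merged: [3, 3, 4, 9, 10, 22]
Compare 27 vs 36: take 27 from left. Merged: [3, 3, 4, 9, 10, 22, 27]
Compare 39 vs 36: take 36 from right. Merged: [3, 3, 4, 9, 10, 22, 27, 36]
Compare 39 vs 40: take 39 from left. Merged: [3, 3, 4, 9, 10, 22, 27, 36, 39]
Compare 39 vs 40: take 39 from left. Merged: [3, 3, 4, 9, 10, 22, 27, 36, 39, 39]
Append remaining from right: [40]. Merged: [3, 3, 4, 9, 10, 22, 27, 36, 39, 39, 40]

Final merged array: [3, 3, 4, 9, 10, 22, 27, 36, 39, 39, 40]
Total comparisons: 10

The merged array is [3, 3, 4, 9, 10, 22, 27, 36, 39, 39, 40], requiring 10 comparisons. The merge step runs in O(n) time where n is the total number of elements.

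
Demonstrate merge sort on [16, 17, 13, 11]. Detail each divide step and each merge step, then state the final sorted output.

Merge sort trace:

Split: [16, 17, 13, 11] -> [16, 17] and [13, 11]
  Split: [16, 17] -> [16] and [17]
  Merge: [16] + [17] -> [16, 17]
  Split: [13, 11] -> [13] and [11]
  Merge: [13] + [11] -> [11, 13]
Merge: [16, 17] + [11, 13] -> [11, 13, 16, 17]

Final sorted array: [11, 13, 16, 17]

The merge sort proceeds by recursively splitting the array and merging sorted halves.
After all merges, the sorted array is [11, 13, 16, 17].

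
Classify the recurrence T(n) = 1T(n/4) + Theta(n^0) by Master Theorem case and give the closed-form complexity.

Master Theorem for T(n) = 1T(n/4) + O(n^0):

a = 1, b = 4, c = 0
log_b(a) = log_4(1) = 0.0000

Case 2: c = 0 = log_4(1) = 0.0000
T(n) = O(n^0 log n) = O(log n)

For T(n) = 1T(n/4) + O(n^0): log_4(1) = 0.0000. This is Case 2 of the Master Theorem (c = log_b(a), equal work at all levels), giving O(log n).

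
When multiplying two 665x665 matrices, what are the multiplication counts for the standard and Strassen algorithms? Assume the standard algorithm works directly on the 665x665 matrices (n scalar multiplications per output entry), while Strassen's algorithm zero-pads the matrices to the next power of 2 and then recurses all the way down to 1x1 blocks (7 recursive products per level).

Matrix multiplication for 665x665 matrices:

Strassen's algorithm requires power-of-2 dimensions. Pad 665x665 to 1024x1024 (next power of 2).

Standard algorithm: 665^3 = 294079625 multiplications
Strassen's algorithm: 7^(log2(1024)) = 7^10 = 282475249 multiplications
Savings: 294079625 - 282475249 = 11604376 multiplications

Standard: 294079625 multiplications (665^3). Strassen: 282475249 multiplications (7^10, after padding to 1024x1024). Strassen reduces 8 recursive multiplications to 7 at each level.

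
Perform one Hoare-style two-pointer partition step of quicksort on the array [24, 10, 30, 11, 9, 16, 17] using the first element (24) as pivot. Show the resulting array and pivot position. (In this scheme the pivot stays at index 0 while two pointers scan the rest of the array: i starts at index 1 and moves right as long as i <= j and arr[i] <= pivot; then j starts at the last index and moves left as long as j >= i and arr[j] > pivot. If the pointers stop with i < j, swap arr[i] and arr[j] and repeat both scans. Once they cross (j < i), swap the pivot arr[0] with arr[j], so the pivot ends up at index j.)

Hoare-style two-pointer partition with pivot = 24:

Initial array: [24, 10, 30, 11, 9, 16, 17]

Pointers start at i = 1, j = 6.
i stops at index 2 (arr[2]=30 > 24), j stops at index 6 (arr[6]=17 <= 24): swap arr[2] and arr[6], array becomes [24, 10, 17, 11, 9, 16, 30]
i ends at 6, j ends at 5: the pointers have crossed (j < i), so scanning stops.

Swap pivot arr[0] with arr[5] to place pivot at position 5: [16, 10, 17, 11, 9, 24, 30]
Pivot position: 5

After partitioning with pivot 24, the array becomes [16, 10, 17, 11, 9, 24, 30]. The pivot is placed at index 5. All elements to the left of the pivot are <= 24, and all elements to the right are > 24.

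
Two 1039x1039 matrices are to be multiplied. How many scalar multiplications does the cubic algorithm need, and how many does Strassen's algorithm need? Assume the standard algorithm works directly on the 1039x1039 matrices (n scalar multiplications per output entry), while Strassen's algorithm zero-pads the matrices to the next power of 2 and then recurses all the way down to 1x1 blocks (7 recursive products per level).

Matrix multiplication for 1039x1039 matrices:

Strassen's algorithm requires power-of-2 dimensions. Pad 1039x1039 to 2048x2048 (next power of 2).

Standard algorithm: 1039^3 = 1121622319 multiplications
Strassen's algorithm: 7^(log2(2048)) = 7^11 = 1977326743 multiplications
Difference: 1121622319 - 1977326743 = -855704424 (Strassen uses MORE here due to padding overhead — for small or just-over-power-of-2 n, padding can outweigh the per-level savings)

Standard: 1121622319 multiplications (1039^3). Strassen: 1977326743 multiplications (7^11, after padding to 2048x2048). Strassen reduces 8 recursive multiplications to 7 at each level.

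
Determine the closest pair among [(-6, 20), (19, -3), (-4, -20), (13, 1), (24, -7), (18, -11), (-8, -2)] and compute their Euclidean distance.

Computing all pairwise distances among 7 points:

d((-6, 20), (19, -3)) = 33.9706
d((-6, 20), (-4, -20)) = 40.05
d((-6, 20), (13, 1)) = 26.8701
d((-6, 20), (24, -7)) = 40.3609
d((-6, 20), (18, -11)) = 39.2046
d((-6, 20), (-8, -2)) = 22.0907
d((19, -3), (-4, -20)) = 28.6007
d((19, -3), (13, 1)) = 7.2111
d((19, -3), (24, -7)) = 6.4031 <-- minimum
d((19, -3), (18, -11)) = 8.0623
d((19, -3), (-8, -2)) = 27.0185
d((-4, -20), (13, 1)) = 27.0185
d((-4, -20), (24, -7)) = 30.8707
d((-4, -20), (18, -11)) = 23.7697
d((-4, -20), (-8, -2)) = 18.4391
d((13, 1), (24, -7)) = 13.6015
d((13, 1), (18, -11)) = 13.0
d((13, 1), (-8, -2)) = 21.2132
d((24, -7), (18, -11)) = 7.2111
d((24, -7), (-8, -2)) = 32.3883
d((18, -11), (-8, -2)) = 27.5136

Closest pair: (19, -3) and (24, -7) with distance 6.4031

The closest pair is (19, -3) and (24, -7) with Euclidean distance 6.4031. For 7 points, brute-force pairwise comparison is shown above. For large n, the divide-and-conquer algorithm (sort by x, recurse on halves, check the dividing strip) achieves O(n log n).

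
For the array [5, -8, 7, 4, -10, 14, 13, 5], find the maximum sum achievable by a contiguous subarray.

Using Kadane's algorithm on [5, -8, 7, 4, -10, 14, 13, 5]:

Scanning through the array:
Position 1 (value -8): max_ending_here = -3, max_so_far = 5
Position 2 (value 7): max_ending_here = 7, max_so_far = 7
Position 3 (value 4): max_ending_here = 11, max_so_far = 11
Position 4 (value -10): max_ending_here = 1, max_so_far = 11
Position 5 (value 14): max_ending_here = 15, max_so_far = 15
Position 6 (value 13): max_ending_here = 28, max_so_far = 28
Position 7 (value 5): max_ending_here = 33, max_so_far = 33

Maximum subarray: [7, 4, -10, 14, 13, 5]
Maximum sum: 33

The maximum subarray is [7, 4, -10, 14, 13, 5] with sum 33. This subarray runs from index 2 to index 7.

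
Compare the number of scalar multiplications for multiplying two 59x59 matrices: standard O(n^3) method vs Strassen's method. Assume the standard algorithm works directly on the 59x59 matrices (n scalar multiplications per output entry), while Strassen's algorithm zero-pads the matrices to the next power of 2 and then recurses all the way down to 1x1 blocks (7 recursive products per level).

Matrix multiplication for 59x59 matrices:

Strassen's algorithm requires power-of-2 dimensions. Pad 59x59 to 64x64 (next power of 2).

Standard algorithm: 59^3 = 205379 multiplications
Strassen's algorithm: 7^(log2(64)) = 7^6 = 117649 multiplications
Savings: 205379 - 117649 = 87730 multiplications

Standard: 205379 multiplications (59^3). Strassen: 117649 multiplications (7^6, after padding to 64x64). Strassen reduces 8 recursive multiplications to 7 at each level.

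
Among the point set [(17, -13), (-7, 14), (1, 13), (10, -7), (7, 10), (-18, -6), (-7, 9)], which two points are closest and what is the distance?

Computing all pairwise distances among 7 points:

d((17, -13), (-7, 14)) = 36.1248
d((17, -13), (1, 13)) = 30.5287
d((17, -13), (10, -7)) = 9.2195
d((17, -13), (7, 10)) = 25.0799
d((17, -13), (-18, -6)) = 35.6931
d((17, -13), (-7, 9)) = 32.5576
d((-7, 14), (1, 13)) = 8.0623
d((-7, 14), (10, -7)) = 27.0185
d((-7, 14), (7, 10)) = 14.5602
d((-7, 14), (-18, -6)) = 22.8254
d((-7, 14), (-7, 9)) = 5.0 <-- minimum
d((1, 13), (10, -7)) = 21.9317
d((1, 13), (7, 10)) = 6.7082
d((1, 13), (-18, -6)) = 26.8701
d((1, 13), (-7, 9)) = 8.9443
d((10, -7), (7, 10)) = 17.2627
d((10, -7), (-18, -6)) = 28.0179
d((10, -7), (-7, 9)) = 23.3452
d((7, 10), (-18, -6)) = 29.6816
d((7, 10), (-7, 9)) = 14.0357
d((-18, -6), (-7, 9)) = 18.6011

Closest pair: (-7, 14) and (-7, 9) with distance 5.0

The closest pair is (-7, 14) and (-7, 9) with Euclidean distance 5.0. For 7 points, brute-force pairwise comparison is shown above. For large n, the divide-and-conquer algorithm (sort by x, recurse on halves, check the dividing strip) achieves O(n log n).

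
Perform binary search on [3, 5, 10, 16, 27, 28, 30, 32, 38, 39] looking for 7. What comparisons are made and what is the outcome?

Binary search for 7 in [3, 5, 10, 16, 27, 28, 30, 32, 38, 39]:

lo=0, hi=9, mid=4, arr[mid]=27 -> 27 > 7, search left half
lo=0, hi=3, mid=1, arr[mid]=5 -> 5 < 7, search right half
lo=2, hi=3, mid=2, arr[mid]=10 -> 10 > 7, search left half
lo=2 > hi=1, target 7 not found

Binary search determines that 7 is not in the array after 3 comparisons. The search space was exhausted without finding the target.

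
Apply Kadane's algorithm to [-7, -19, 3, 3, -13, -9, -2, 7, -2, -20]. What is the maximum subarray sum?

Using Kadane's algorithm on [-7, -19, 3, 3, -13, -9, -2, 7, -2, -20]:

Scanning through the array:
Position 1 (value -19): max_ending_here = -19, max_so_far = -7
Position 2 (value 3): max_ending_here = 3, max_so_far = 3
Position 3 (value 3): max_ending_here = 6, max_so_far = 6
Position 4 (value -13): max_ending_here = -7, max_so_far = 6
Position 5 (value -9): max_ending_here = -9, max_so_far = 6
Position 6 (value -2): max_ending_here = -2, max_so_far = 6
Position 7 (value 7): max_ending_here = 7, max_so_far = 7
Position 8 (value -2): max_ending_here = 5, max_so_far = 7
Position 9 (value -20): max_ending_here = -15, max_so_far = 7

Maximum subarray: [7]
Maximum sum: 7

The maximum subarray is [7] with sum 7. This subarray runs from index 7 to index 7.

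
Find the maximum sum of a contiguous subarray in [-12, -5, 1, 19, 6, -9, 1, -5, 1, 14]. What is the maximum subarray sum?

Using Kadane's algorithm on [-12, -5, 1, 19, 6, -9, 1, -5, 1, 14]:

Scanning through the array:
Position 1 (value -5): max_ending_here = -5, max_so_far = -5
Position 2 (value 1): max_ending_here = 1, max_so_far = 1
Position 3 (value 19): max_ending_here = 20, max_so_far = 20
Position 4 (value 6): max_ending_here = 26, max_so_far = 26
Position 5 (value -9): max_ending_here = 17, max_so_far = 26
Position 6 (value 1): max_ending_here = 18, max_so_far = 26
Position 7 (value -5): max_ending_here = 13, max_so_far = 26
Position 8 (value 1): max_ending_here = 14, max_so_far = 26
Position 9 (value 14): max_ending_here = 28, max_so_far = 28

Maximum subarray: [1, 19, 6, -9, 1, -5, 1, 14]
Maximum sum: 28

The maximum subarray is [1, 19, 6, -9, 1, -5, 1, 14] with sum 28. This subarray runs from index 2 to index 9.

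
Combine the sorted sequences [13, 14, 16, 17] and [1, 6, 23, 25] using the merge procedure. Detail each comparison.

Merging process:

Compare 13 vs 1: take 1 from right. Merged: [1]
Compare 13 vs 6: take 6 from right. Merged: [1, 6]
Compare 13 vs 23: take 13 from left. Merged: [1, 6, 13]
Compare 14 vs 23: take 14 from left. Merged: [1, 6, 13, 14]
Compare 16 vs 23: take 16 from left. Merged: [1, 6, 13, 14, 16]
Compare 17 vs 23: take 17 from left. Merged: [1, 6, 13, 14, 16, 17]
Append remaining from right: [23, 25]. Merged: [1, 6, 13, 14, 16, 17, 23, 25]

Final merged array: [1, 6, 13, 14, 16, 17, 23, 25]
Total comparisons: 6

The merged array is [1, 6, 13, 14, 16, 17, 23, 25], requiring 6 comparisons. The merge step runs in O(n) time where n is the total number of elements.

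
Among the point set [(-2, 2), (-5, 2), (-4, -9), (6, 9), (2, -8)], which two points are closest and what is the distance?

Computing all pairwise distances among 5 points:

d((-2, 2), (-5, 2)) = 3.0 <-- minimum
d((-2, 2), (-4, -9)) = 11.1803
d((-2, 2), (6, 9)) = 10.6301
d((-2, 2), (2, -8)) = 10.7703
d((-5, 2), (-4, -9)) = 11.0454
d((-5, 2), (6, 9)) = 13.0384
d((-5, 2), (2, -8)) = 12.2066
d((-4, -9), (6, 9)) = 20.5913
d((-4, -9), (2, -8)) = 6.0828
d((6, 9), (2, -8)) = 17.4642

Closest pair: (-2, 2) and (-5, 2) with distance 3.0

The closest pair is (-2, 2) and (-5, 2) with Euclidean distance 3.0. For 5 points, brute-force pairwise comparison is shown above. For large n, the divide-and-conquer algorithm (sort by x, recurse on halves, check the dividing strip) achieves O(n log n).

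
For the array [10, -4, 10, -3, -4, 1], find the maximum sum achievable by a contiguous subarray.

Using Kadane's algorithm on [10, -4, 10, -3, -4, 1]:

Scanning through the array:
Position 1 (value -4): max_ending_here = 6, max_so_far = 10
Position 2 (value 10): max_ending_here = 16, max_so_far = 16
Position 3 (value -3): max_ending_here = 13, max_so_far = 16
Position 4 (value -4): max_ending_here = 9, max_so_far = 16
Position 5 (value 1): max_ending_here = 10, max_so_far = 16

Maximum subarray: [10, -4, 10]
Maximum sum: 16

The maximum subarray is [10, -4, 10] with sum 16. This subarray runs from index 0 to index 2.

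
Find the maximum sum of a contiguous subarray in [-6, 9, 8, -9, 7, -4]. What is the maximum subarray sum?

Using Kadane's algorithm on [-6, 9, 8, -9, 7, -4]:

Scanning through the array:
Position 1 (value 9): max_ending_here = 9, max_so_far = 9
Position 2 (value 8): max_ending_here = 17, max_so_far = 17
Position 3 (value -9): max_ending_here = 8, max_so_far = 17
Position 4 (value 7): max_ending_here = 15, max_so_far = 17
Position 5 (value -4): max_ending_here = 11, max_so_far = 17

Maximum subarray: [9, 8]
Maximum sum: 17

The maximum subarray is [9, 8] with sum 17. This subarray runs from index 1 to index 2.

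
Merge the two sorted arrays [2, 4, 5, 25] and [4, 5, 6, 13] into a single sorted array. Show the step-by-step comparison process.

Merging process:

Compare 2 vs 4: take 2 from left. Merged: [2]
Compare 4 vs 4: take 4 from left. Merged: [2, 4]
Compare 5 vs 4: take 4 from right. Merged: [2, 4, 4]
Compare 5 vs 5: take 5 from left. Merged: [2, 4, 4, 5]
Compare 25 vs 5: take 5 from right. Merged: [2, 4, 4, 5, 5]
Compare 25 vs 6: take 6 from right. Merged: [2, 4, 4, 5, 5, 6]
Compare 25 vs 13: take 13 from right. Merged: [2, 4, 4, 5, 5, 6, 13]
Append remaining from left: [25]. Merged: [2, 4, 4, 5, 5, 6, 13, 25]

Final merged array: [2, 4, 4, 5, 5, 6, 13, 25]
Total comparisons: 7

The merged array is [2, 4, 4, 5, 5, 6, 13, 25], requiring 7 comparisons. The merge step runs in O(n) time where n is the total number of elements.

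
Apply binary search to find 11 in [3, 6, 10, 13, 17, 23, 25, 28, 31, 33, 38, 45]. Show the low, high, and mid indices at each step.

Binary search for 11 in [3, 6, 10, 13, 17, 23, 25, 28, 31, 33, 38, 45]:

lo=0, hi=11, mid=5, arr[mid]=23 -> 23 > 11, search left half
lo=0, hi=4, mid=2, arr[mid]=10 -> 10 < 11, search right half
lo=3, hi=4, mid=3, arr[mid]=13 -> 13 > 11, search left half
lo=3 > hi=2, target 11 not found

Binary search determines that 11 is not in the array after 3 comparisons. The search space was exhausted without finding the target.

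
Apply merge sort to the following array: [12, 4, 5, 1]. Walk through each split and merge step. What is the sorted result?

Merge sort trace:

Split: [12, 4, 5, 1] -> [12, 4] and [5, 1]
  Split: [12, 4] -> [12] and [4]
  Merge: [12] + [4] -> [4, 12]
  Split: [5, 1] -> [5] and [1]
  Merge: [5] + [1] -> [1, 5]
Merge: [4, 12] + [1, 5] -> [1, 4, 5, 12]

Final sorted array: [1, 4, 5, 12]

The merge sort proceeds by recursively splitting the array and merging sorted halves.
After all merges, the sorted array is [1, 4, 5, 12].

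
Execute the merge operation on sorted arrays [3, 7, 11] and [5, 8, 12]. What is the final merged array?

Merging process:

Compare 3 vs 5: take 3 from left. Merged: [3]
Compare 7 vs 5: take 5 from right. Merged: [3, 5]
Compare 7 vs 8: take 7 from left. Merged: [3, 5, 7]
Compare 11 vs 8: take 8 from right. Merged: [3, 5, 7, 8]
Compare 11 vs 12: take 11 from left. Merged: [3, 5, 7, 8, 11]
Append remaining from right: [12]. Merged: [3, 5, 7, 8, 11, 12]

Final merged array: [3, 5, 7, 8, 11, 12]
Total comparisons: 5

The merged array is [3, 5, 7, 8, 11, 12], requiring 5 comparisons. The merge step runs in O(n) time where n is the total number of elements.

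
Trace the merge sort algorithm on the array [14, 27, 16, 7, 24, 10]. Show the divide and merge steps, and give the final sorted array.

Merge sort trace:

Split: [14, 27, 16, 7, 24, 10] -> [14, 27, 16] and [7, 24, 10]
  Split: [14, 27, 16] -> [14] and [27, 16]
    Split: [27, 16] -> [27] and [16]
    Merge: [27] + [16] -> [16, 27]
  Merge: [14] + [16, 27] -> [14, 16, 27]
  Split: [7, 24, 10] -> [7] and [24, 10]
    Split: [24, 10] -> [24] and [10]
    Merge: [24] + [10] -> [10, 24]
  Merge: [7] + [10, 24] -> [7, 10, 24]
Merge: [14, 16, 27] + [7, 10, 24] -> [7, 10, 14, 16, 24, 27]

Final sorted array: [7, 10, 14, 16, 24, 27]

The merge sort proceeds by recursively splitting the array and merging sorted halves.
After all merges, the sorted array is [7, 10, 14, 16, 24, 27].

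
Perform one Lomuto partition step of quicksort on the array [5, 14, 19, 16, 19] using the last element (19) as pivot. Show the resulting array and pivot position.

Lomuto partition with pivot = 19:

Initial array: [5, 14, 19, 16, 19]

arr[0]=5 <= 19: swap with position 0, array becomes [5, 14, 19, 16, 19]
arr[1]=14 <= 19: swap with position 1, array becomes [5, 14, 19, 16, 19]
arr[2]=19 <= 19: swap with position 2, array becomes [5, 14, 19, 16, 19]
arr[3]=16 <= 19: swap with position 3, array becomes [5, 14, 19, 16, 19]

Place pivot at position 4: [5, 14, 19, 16, 19]
Pivot position: 4

After partitioning with pivot 19, the array becomes [5, 14, 19, 16, 19]. The pivot is placed at index 4. All elements to the left of the pivot are <= 19, and all elements to the right are > 19.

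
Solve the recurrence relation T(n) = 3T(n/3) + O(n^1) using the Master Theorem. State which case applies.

Master Theorem for T(n) = 3T(n/3) + O(n^1):

a = 3, b = 3, c = 1
log_b(a) = log_3(3) = 1.0000

Case 2: c = 1 = log_3(3) = 1.0000
T(n) = O(n^1 log n) = O(n log n)

For T(n) = 3T(n/3) + O(n^1): log_3(3) = 1.0000. This is Case 2 of the Master Theorem (c = log_b(a), equal work at all levels), giving O(n log n).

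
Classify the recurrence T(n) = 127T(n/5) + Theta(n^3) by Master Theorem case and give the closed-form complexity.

Master Theorem for T(n) = 127T(n/5) + O(n^3):

a = 127, b = 5, c = 3
log_b(a) = log_5(127) = 3.0099

Case 1: c = 3 < log_5(127) = 3.0099
T(n) = O(n^(log_5 127))

For T(n) = 127T(n/5) + O(n^3): log_5(127) = 3.0099. This is Case 1 of the Master Theorem (c < log_b(a), work dominated by leaves), giving O(n^(log_5 127)).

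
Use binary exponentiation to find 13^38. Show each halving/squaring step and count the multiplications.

Computing 13^38 by squaring (build up from 13^1; each line after the first costs one multiplication):

13^1 = 13
13^2 = (13^1)^2 = 13^2 = 169
13^4 = (13^2)^2 = 169^2 = 28561
13^8 = (13^4)^2 = 28561^2 = 815730721
13^9 = 13 * 13^8 = 13 * 815730721 = 10604499373
13^18 = (13^9)^2 = 10604499373^2 = 112455406951957393129
13^19 = 13 * 13^18 = 13 * 112455406951957393129 = 1461920290375446110677
13^38 = (13^19)^2 = 1461920290375446110677^2 = 2137210935411428674141543654682486133398329

Result: 2137210935411428674141543654682486133398329
Multiplications needed: 7 (7 lines after 13^1)

13^38 = 2137210935411428674141543654682486133398329. Using exponentiation by squaring, this requires 7 multiplications. The key idea: if the exponent is even, square the half-power; if odd, multiply by the base once.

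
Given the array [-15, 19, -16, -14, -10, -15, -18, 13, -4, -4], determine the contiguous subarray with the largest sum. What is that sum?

Using Kadane's algorithm on [-15, 19, -16, -14, -10, -15, -18, 13, -4, -4]:

Scanning through the array:
Position 1 (value 19): max_ending_here = 19, max_so_far = 19
Position 2 (value -16): max_ending_here = 3, max_so_far = 19
Position 3 (value -14): max_ending_here = -11, max_so_far = 19
Position 4 (value -10): max_ending_here = -10, max_so_far = 19
Position 5 (value -15): max_ending_here = -15, max_so_far = 19
Position 6 (value -18): max_ending_here = -18, max_so_far = 19
Position 7 (value 13): max_ending_here = 13, max_so_far = 19
Position 8 (value -4): max_ending_here = 9, max_so_far = 19
Position 9 (value -4): max_ending_here = 5, max_so_far = 19

Maximum subarray: [19]
Maximum sum: 19

The maximum subarray is [19] with sum 19. This subarray runs from index 1 to index 1.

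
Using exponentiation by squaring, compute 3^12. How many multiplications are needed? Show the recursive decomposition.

Computing 3^12 by squaring (build up from 3^1; each line after the first costs one multiplication):

3^1 = 3
3^2 = (3^1)^2 = 3^2 = 9
3^3 = 3 * 3^2 = 3 * 9 = 27
3^6 = (3^3)^2 = 27^2 = 729
3^12 = (3^6)^2 = 729^2 = 531441

Result: 531441
Multiplications needed: 4 (4 lines after 3^1)

3^12 = 531441. Using exponentiation by squaring, this requires 4 multiplications. The key idea: if the exponent is even, square the half-power; if odd, multiply by the base once.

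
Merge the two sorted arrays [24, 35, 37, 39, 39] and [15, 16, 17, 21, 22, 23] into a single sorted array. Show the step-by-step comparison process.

Merging process:

Compare 24 vs 15: take 15 from right. Merged: [15]
Compare 24 vs 16: take 16 from right. Merged: [15, 16]
Compare 24 vs 17: take 17 from right. Merged: [15, 16, 17]
Compare 24 vs 21: take 21 from right. Merged: [15, 16, 17, 21]
Compare 24 vs 22: take 22 from right. Merged: [15, 16, 17, 21, 22]
Compare 24 vs 23: take 23 from right. Merged: [15, 16, 17, 21, 22, 23]
Append remaining from left: [24, 35, 37, 39, 39]. Merged: [15, 16, 17, 21, 22, 23, 24, 35, 37, 39, 39]

Final merged array: [15, 16, 17, 21, 22, 23, 24, 35, 37, 39, 39]
Total comparisons: 6

The merged array is [15, 16, 17, 21, 22, 23, 24, 35, 37, 39, 39], requiring 6 comparisons. The merge step runs in O(n) time where n is the total number of elements.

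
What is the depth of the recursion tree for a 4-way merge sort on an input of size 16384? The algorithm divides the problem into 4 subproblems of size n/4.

For divide and conquer with division factor 4:

Problem sizes at each level:
Level 0: 16384
Level 1: 4096
Level 2: 1024
Level 3: 256
Level 4: 64
Level 5: 16
Level 6: 4
Level 7: 1

The root is level 0 and the size-1 base case is level 7 (the tree spans levels 0 through 7, i.e. 8 levels counting the root), so the depth is the number of divisions: log_4(16384) = 7

The recursion tree depth is log_4(16384) = 7. At each level, the problem size is divided by 4, so it takes 7 divisions to reduce to a base case of size 1. The algorithm makes 4 recursive calls at each level.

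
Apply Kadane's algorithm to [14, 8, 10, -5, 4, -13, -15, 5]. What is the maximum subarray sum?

Using Kadane's algorithm on [14, 8, 10, -5, 4, -13, -15, 5]:

Scanning through the array:
Position 1 (value 8): max_ending_here = 22, max_so_far = 22
Position 2 (value 10): max_ending_here = 32, max_so_far = 32
Position 3 (value -5): max_ending_here = 27, max_so_far = 32
Position 4 (value 4): max_ending_here = 31, max_so_far = 32
Position 5 (value -13): max_ending_here = 18, max_so_far = 32
Position 6 (value -15): max_ending_here = 3, max_so_far = 32
Position 7 (value 5): max_ending_here = 8, max_so_far = 32

Maximum subarray: [14, 8, 10]
Maximum sum: 32

The maximum subarray is [14, 8, 10] with sum 32. This subarray runs from index 0 to index 2.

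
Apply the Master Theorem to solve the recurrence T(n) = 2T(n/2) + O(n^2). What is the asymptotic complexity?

Master Theorem for T(n) = 2T(n/2) + O(n^2):

a = 2, b = 2, c = 2
log_b(a) = log_2(2) = 1.0000

Case 3: c = 2 > log_2(2) = 1.0000
T(n) = O(n^2) = O(n^2)

For T(n) = 2T(n/2) + O(n^2): log_2(2) = 1.0000. This is Case 3 of the Master Theorem (c > log_b(a), work dominated by root), giving O(n^2).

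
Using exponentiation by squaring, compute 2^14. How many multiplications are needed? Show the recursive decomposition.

Computing 2^14 by squaring (build up from 2^1; each line after the first costs one multiplication):

2^1 = 2
2^2 = (2^1)^2 = 2^2 = 4
2^3 = 2 * 2^2 = 2 * 4 = 8
2^6 = (2^3)^2 = 8^2 = 64
2^7 = 2 * 2^6 = 2 * 64 = 128
2^14 = (2^7)^2 = 128^2 = 16384

Result: 16384
Multiplications needed: 5 (5 lines after 2^1)

2^14 = 16384. Using exponentiation by squaring, this requires 5 multiplications. The key idea: if the exponent is even, square the half-power; if odd, multiply by the base once.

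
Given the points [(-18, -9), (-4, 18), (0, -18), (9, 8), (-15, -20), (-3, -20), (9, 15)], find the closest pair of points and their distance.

Computing all pairwise distances among 7 points:

d((-18, -9), (-4, 18)) = 30.4138
d((-18, -9), (0, -18)) = 20.1246
d((-18, -9), (9, 8)) = 31.9061
d((-18, -9), (-15, -20)) = 11.4018
d((-18, -9), (-3, -20)) = 18.6011
d((-18, -9), (9, 15)) = 36.1248
d((-4, 18), (0, -18)) = 36.2215
d((-4, 18), (9, 8)) = 16.4012
d((-4, 18), (-15, -20)) = 39.5601
d((-4, 18), (-3, -20)) = 38.0132
d((-4, 18), (9, 15)) = 13.3417
d((0, -18), (9, 8)) = 27.5136
d((0, -18), (-15, -20)) = 15.1327
d((0, -18), (-3, -20)) = 3.6056 <-- minimum
d((0, -18), (9, 15)) = 34.2053
d((9, 8), (-15, -20)) = 36.8782
d((9, 8), (-3, -20)) = 30.4631
d((9, 8), (9, 15)) = 7.0
d((-15, -20), (-3, -20)) = 12.0
d((-15, -20), (9, 15)) = 42.4382
d((-3, -20), (9, 15)) = 37.0

Closest pair: (0, -18) and (-3, -20) with distance 3.6056

The closest pair is (0, -18) and (-3, -20) with Euclidean distance 3.6056. For 7 points, brute-force pairwise comparison is shown above. For large n, the divide-and-conquer algorithm (sort by x, recurse on halves, check the dividing strip) achieves O(n log n).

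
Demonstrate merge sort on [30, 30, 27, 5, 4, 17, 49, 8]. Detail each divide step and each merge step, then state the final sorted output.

Merge sort trace:

Split: [30, 30, 27, 5, 4, 17, 49, 8] -> [30, 30, 27, 5] and [4, 17, 49, 8]
  Split: [30, 30, 27, 5] -> [30, 30] and [27, 5]
    Split: [30, 30] -> [30] and [30]
    Merge: [30] + [30] -> [30, 30]
    Split: [27, 5] -> [27] and [5]
    Merge: [27] + [5] -> [5, 27]
  Merge: [30, 30] + [5, 27] -> [5, 27, 30, 30]
  Split: [4, 17, 49, 8] -> [4, 17] and [49, 8]
    Split: [4, 17] -> [4] and [17]
    Merge: [4] + [17] -> [4, 17]
    Split: [49, 8] -> [49] and [8]
    Merge: [49] + [8] -> [8, 49]
  Merge: [4, 17] + [8, 49] -> [4, 8, 17, 49]
Merge: [5, 27, 30, 30] + [4, 8, 17, 49] -> [4, 5, 8, 17, 27, 30, 30, 49]

Final sorted array: [4, 5, 8, 17, 27, 30, 30, 49]

The merge sort proceeds by recursively splitting the array and merging sorted halves.
After all merges, the sorted array is [4, 5, 8, 17, 27, 30, 30, 49].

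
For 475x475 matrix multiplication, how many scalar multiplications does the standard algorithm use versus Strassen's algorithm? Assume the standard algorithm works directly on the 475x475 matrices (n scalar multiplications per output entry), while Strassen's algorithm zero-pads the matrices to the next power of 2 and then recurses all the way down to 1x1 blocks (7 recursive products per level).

Matrix multiplication for 475x475 matrices:

Strassen's algorithm requires power-of-2 dimensions. Pad 475x475 to 512x512 (next power of 2).

Standard algorithm: 475^3 = 107171875 multiplications
Strassen's algorithm: 7^(log2(512)) = 7^9 = 40353607 multiplications
Savings: 107171875 - 40353607 = 66818268 multiplications

Standard: 107171875 multiplications (475^3). Strassen: 40353607 multiplications (7^9, after padding to 512x512). Strassen reduces 8 recursive multiplications to 7 at each level.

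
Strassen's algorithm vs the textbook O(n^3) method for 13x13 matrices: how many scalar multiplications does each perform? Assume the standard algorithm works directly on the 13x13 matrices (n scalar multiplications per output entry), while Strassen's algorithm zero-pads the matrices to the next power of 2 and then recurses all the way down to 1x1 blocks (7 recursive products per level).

Matrix multiplication for 13x13 matrices:

Strassen's algorithm requires power-of-2 dimensions. Pad 13x13 to 16x16 (next power of 2).

Standard algorithm: 13^3 = 2197 multiplications
Strassen's algorithm: 7^(log2(16)) = 7^4 = 2401 multiplications
Difference: 2197 - 2401 = -204 (Strassen uses MORE here due to padding overhead — for small or just-over-power-of-2 n, padding can outweigh the per-level savings)

Standard: 2197 multiplications (13^3). Strassen: 2401 multiplications (7^4, after padding to 16x16). Strassen reduces 8 recursive multiplications to 7 at each level.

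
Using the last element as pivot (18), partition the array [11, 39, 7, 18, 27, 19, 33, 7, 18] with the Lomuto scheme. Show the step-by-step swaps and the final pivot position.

Lomuto partition with pivot = 18:

Initial array: [11, 39, 7, 18, 27, 19, 33, 7, 18]

arr[0]=11 <= 18: swap with position 0, array becomes [11, 39, 7, 18, 27, 19, 33, 7, 18]
arr[1]=39 > 18: no swap
arr[2]=7 <= 18: swap with position 1, array becomes [11, 7, 39, 18, 27, 19, 33, 7, 18]
arr[3]=18 <= 18: swap with position 2, array becomes [11, 7, 18, 39, 27, 19, 33, 7, 18]
arr[4]=27 > 18: no swap
arr[5]=19 > 18: no swap
arr[6]=33 > 18: no swap
arr[7]=7 <= 18: swap with position 3, array becomes [11, 7, 18, 7, 27, 19, 33, 39, 18]

Place pivot at position 4: [11, 7, 18, 7, 18, 19, 33, 39, 27]
Pivot position: 4

After partitioning with pivot 18, the array becomes [11, 7, 18, 7, 18, 19, 33, 39, 27]. The pivot is placed at index 4. All elements to the left of the pivot are <= 18, and all elements to the right are > 18.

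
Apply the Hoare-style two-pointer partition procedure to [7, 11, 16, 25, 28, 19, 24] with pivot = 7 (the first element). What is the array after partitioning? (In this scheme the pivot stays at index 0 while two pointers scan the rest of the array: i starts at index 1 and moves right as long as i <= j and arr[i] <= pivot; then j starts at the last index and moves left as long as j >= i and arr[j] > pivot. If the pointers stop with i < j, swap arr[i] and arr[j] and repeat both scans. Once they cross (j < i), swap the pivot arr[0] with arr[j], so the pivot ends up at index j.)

Hoare-style two-pointer partition with pivot = 7:

Initial array: [7, 11, 16, 25, 28, 19, 24]

Pointers start at i = 1, j = 6.
i ends at 1, j ends at 0: the pointers have crossed (j < i), so scanning stops.

j = 0, so swapping arr[0] with arr[j] leaves the pivot at position 0: [7, 11, 16, 25, 28, 19, 24]
Pivot position: 0

After partitioning with pivot 7, the array becomes [7, 11, 16, 25, 28, 19, 24]. The pivot is placed at index 0. All elements to the left of the pivot are <= 7, and all elements to the right are > 7.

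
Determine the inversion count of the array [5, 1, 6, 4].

Finding inversions in [5, 1, 6, 4]:

(0, 1): arr[0]=5 > arr[1]=1
(0, 3): arr[0]=5 > arr[3]=4
(2, 3): arr[2]=6 > arr[3]=4

Total inversions: 3

The array has 3 inversion(s): (0,1), (0,3), (2,3). Each pair (i,j) satisfies i < j and arr[i] > arr[j].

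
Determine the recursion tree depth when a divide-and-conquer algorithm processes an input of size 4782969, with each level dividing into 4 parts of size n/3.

For divide and conquer with division factor 3:

Problem sizes at each level:
Level 0: 4782969
Level 1: 1594323
Level 2: 531441
Level 3: 177147
Level 4: 59049
Level 5: 19683
Level 6: 6561
Level 7: 2187
Level 8: 729
Level 9: 243
Level 10: 81
Level 11: 27
Level 12: 9
Level 13: 3
Level 14: 1

The root is level 0 and the size-1 base case is level 14 (the tree spans levels 0 through 14, i.e. 15 levels counting the root), so the depth is the number of divisions: log_3(4782969) = 14

The recursion tree depth is log_3(4782969) = 14. At each level, the problem size is divided by 3, so it takes 14 divisions to reduce to a base case of size 1. The algorithm makes 4 recursive calls at each level.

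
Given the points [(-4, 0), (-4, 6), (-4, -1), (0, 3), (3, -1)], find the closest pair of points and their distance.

Computing all pairwise distances among 5 points:

d((-4, 0), (-4, 6)) = 6.0
d((-4, 0), (-4, -1)) = 1.0 <-- minimum
d((-4, 0), (0, 3)) = 5.0
d((-4, 0), (3, -1)) = 7.0711
d((-4, 6), (-4, -1)) = 7.0
d((-4, 6), (0, 3)) = 5.0
d((-4, 6), (3, -1)) = 9.8995
d((-4, -1), (0, 3)) = 5.6569
d((-4, -1), (3, -1)) = 7.0
d((0, 3), (3, -1)) = 5.0

Closest pair: (-4, 0) and (-4, -1) with distance 1.0

The closest pair is (-4, 0) and (-4, -1) with Euclidean distance 1.0. For 5 points, brute-force pairwise comparison is shown above. For large n, the divide-and-conquer algorithm (sort by x, recurse on halves, check the dividing strip) achieves O(n log n).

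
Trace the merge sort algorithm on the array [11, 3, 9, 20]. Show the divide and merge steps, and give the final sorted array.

Merge sort trace:

Split: [11, 3, 9, 20] -> [11, 3] and [9, 20]
  Split: [11, 3] -> [11] and [3]
  Merge: [11] + [3] -> [3, 11]
  Split: [9, 20] -> [9] and [20]
  Merge: [9] + [20] -> [9, 20]
Merge: [3, 11] + [9, 20] -> [3, 9, 11, 20]

Final sorted array: [3, 9, 11, 20]

The merge sort proceeds by recursively splitting the array and merging sorted halves.
After all merges, the sorted array is [3, 9, 11, 20].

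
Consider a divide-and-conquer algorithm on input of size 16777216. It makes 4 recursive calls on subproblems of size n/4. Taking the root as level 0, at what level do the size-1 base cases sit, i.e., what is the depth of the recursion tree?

For divide and conquer with division factor 4:

Problem sizes at each level:
Level 0: 16777216
Level 1: 4194304
Level 2: 1048576
Level 3: 262144
Level 4: 65536
Level 5: 16384
Level 6: 4096
Level 7: 1024
Level 8: 256
Level 9: 64
Level 10: 16
Level 11: 4
Level 12: 1

The root is level 0 and the size-1 base case is level 12 (the tree spans levels 0 through 12, i.e. 13 levels counting the root), so the depth is the number of divisions: log_4(16777216) = 12

The recursion tree depth is log_4(16777216) = 12. At each level, the problem size is divided by 4, so it takes 12 divisions to reduce to a base case of size 1. The algorithm makes 4 recursive calls at each level.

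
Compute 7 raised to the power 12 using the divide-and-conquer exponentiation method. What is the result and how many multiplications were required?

Computing 7^12 by squaring (build up from 7^1; each line after the first costs one multiplication):

7^1 = 7
7^2 = (7^1)^2 = 7^2 = 49
7^3 = 7 * 7^2 = 7 * 49 = 343
7^6 = (7^3)^2 = 343^2 = 117649
7^12 = (7^6)^2 = 117649^2 = 13841287201

Result: 13841287201
Multiplications needed: 4 (4 lines after 7^1)

7^12 = 13841287201. Using exponentiation by squaring, this requires 4 multiplications. The key idea: if the exponent is even, square the half-power; if odd, multiply by the base once.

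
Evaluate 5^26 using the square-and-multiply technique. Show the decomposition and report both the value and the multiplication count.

Computing 5^26 by squaring (build up from 5^1; each line after the first costs one multiplication):

5^1 = 5
5^2 = (5^1)^2 = 5^2 = 25
5^3 = 5 * 5^2 = 5 * 25 = 125
5^6 = (5^3)^2 = 125^2 = 15625
5^12 = (5^6)^2 = 15625^2 = 244140625
5^13 = 5 * 5^12 = 5 * 244140625 = 1220703125
5^26 = (5^13)^2 = 1220703125^2 = 1490116119384765625

Result: 1490116119384765625
Multiplications needed: 6 (6 lines after 5^1)

5^26 = 1490116119384765625. Using exponentiation by squaring, this requires 6 multiplications. The key idea: if the exponent is even, square the half-power; if odd, multiply by the base once.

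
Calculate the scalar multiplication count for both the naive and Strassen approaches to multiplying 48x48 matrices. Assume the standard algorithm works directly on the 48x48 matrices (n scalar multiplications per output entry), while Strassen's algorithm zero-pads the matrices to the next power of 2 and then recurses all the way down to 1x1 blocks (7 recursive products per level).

Matrix multiplication for 48x48 matrices:

Strassen's algorithm requires power-of-2 dimensions. Pad 48x48 to 64x64 (next power of 2).

Standard algorithm: 48^3 = 110592 multiplications
Strassen's algorithm: 7^(log2(64)) = 7^6 = 117649 multiplications
Difference: 110592 - 117649 = -7057 (Strassen uses MORE here due to padding overhead — for small or just-over-power-of-2 n, padding can outweigh the per-level savings)

Standard: 110592 multiplications (48^3). Strassen: 117649 multiplications (7^6, after padding to 64x64). Strassen reduces 8 recursive multiplications to 7 at each level.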